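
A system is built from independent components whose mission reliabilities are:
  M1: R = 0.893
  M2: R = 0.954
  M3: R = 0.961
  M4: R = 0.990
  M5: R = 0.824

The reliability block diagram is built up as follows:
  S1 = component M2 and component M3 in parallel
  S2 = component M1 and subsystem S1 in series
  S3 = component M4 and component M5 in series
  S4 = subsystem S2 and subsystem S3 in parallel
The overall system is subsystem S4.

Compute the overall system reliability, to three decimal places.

Parallel (M2 and M3): 1 − (1 − 0.95400)(1 − 0.96100) = 0.99821
Series (M1 and [0.99821]): 0.89300 × 0.99821 = 0.89140
Series (M4 and M5): 0.99000 × 0.82400 = 0.81576
Parallel ([0.89140] and [0.81576]): 1 − (1 − 0.89140)(1 − 0.81576) = 0.980

0.980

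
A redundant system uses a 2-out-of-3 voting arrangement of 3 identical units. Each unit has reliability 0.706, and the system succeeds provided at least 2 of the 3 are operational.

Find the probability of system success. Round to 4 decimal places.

R = Σ_{i=2}^{3} C(3,i) p^i (1−p)^{3−i} with p = 0.706
C(3,2)·0.706^2·0.294^1 = 0.439621
C(3,3)·0.706^3·0.294^0 = 0.351896
Sum = 0.7915

0.7915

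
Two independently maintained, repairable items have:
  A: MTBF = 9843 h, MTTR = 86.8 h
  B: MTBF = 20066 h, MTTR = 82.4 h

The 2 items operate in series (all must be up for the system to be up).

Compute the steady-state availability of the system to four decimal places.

0.9872

A(A) = MTBF/(MTBF+MTTR) = 9843/(9843+86.8) = 0.991259
A(B) = MTBF/(MTBF+MTTR) = 20066/(20066+82.4) = 0.995910
Series availability: 0.991259 × 0.995910 = 0.9872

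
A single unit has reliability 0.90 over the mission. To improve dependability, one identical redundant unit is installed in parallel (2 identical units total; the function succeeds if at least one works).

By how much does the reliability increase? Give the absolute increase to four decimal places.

0.0900

R_before = 0.90
R_after = 1 − (1 − 0.90)^2 = 0.9900
ΔR = 0.9900 − 0.90 = 0.0900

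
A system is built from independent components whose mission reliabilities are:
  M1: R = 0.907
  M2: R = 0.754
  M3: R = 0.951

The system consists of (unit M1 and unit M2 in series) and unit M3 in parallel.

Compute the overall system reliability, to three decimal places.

0.985

Series (M1 and M2): 0.90700 × 0.75400 = 0.68388
Parallel ([0.68388] and M3): 1 − (1 − 0.68388)(1 − 0.95100) = 0.985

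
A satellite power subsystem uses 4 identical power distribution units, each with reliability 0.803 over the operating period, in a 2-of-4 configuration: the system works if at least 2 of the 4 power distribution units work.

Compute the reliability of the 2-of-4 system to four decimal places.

0.9739

R = Σ_{i=2}^{4} C(4,i) p^i (1−p)^{4−i} with p = 0.803
C(4,2)·0.803^2·0.197^2 = 0.150146
C(4,3)·0.803^3·0.197^1 = 0.408012
C(4,4)·0.803^4·0.197^0 = 0.415779
Sum = 0.9739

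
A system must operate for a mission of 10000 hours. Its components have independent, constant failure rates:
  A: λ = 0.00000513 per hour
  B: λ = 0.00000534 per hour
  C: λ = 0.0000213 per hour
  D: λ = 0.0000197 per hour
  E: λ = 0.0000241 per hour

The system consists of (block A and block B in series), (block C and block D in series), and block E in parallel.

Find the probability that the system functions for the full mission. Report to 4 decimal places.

0.9928

R(A) = exp(−0.00000513 × 10000) = 0.949994
R(B) = exp(−0.00000534 × 10000) = 0.948001
R(C) = exp(−0.0000213 × 10000) = 0.808156
R(D) = exp(−0.0000197 × 10000) = 0.821191
R(E) = exp(−0.0000241 × 10000) = 0.785842
Series (A and B): 0.949994 × 0.948001 = 0.900595
Series (C and D): 0.808156 × 0.821191 = 0.663650
Parallel ([0.900595], [0.663650], and E): 1 − (1 − 0.900595)(1 − 0.663650)(1 − 0.785842) = 0.9928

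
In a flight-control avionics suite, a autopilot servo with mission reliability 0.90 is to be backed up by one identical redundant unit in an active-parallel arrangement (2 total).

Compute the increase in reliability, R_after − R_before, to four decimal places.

0.0900

R_before = 0.90
R_after = 1 − (1 − 0.90)^2 = 0.9900
ΔR = 0.9900 − 0.90 = 0.0900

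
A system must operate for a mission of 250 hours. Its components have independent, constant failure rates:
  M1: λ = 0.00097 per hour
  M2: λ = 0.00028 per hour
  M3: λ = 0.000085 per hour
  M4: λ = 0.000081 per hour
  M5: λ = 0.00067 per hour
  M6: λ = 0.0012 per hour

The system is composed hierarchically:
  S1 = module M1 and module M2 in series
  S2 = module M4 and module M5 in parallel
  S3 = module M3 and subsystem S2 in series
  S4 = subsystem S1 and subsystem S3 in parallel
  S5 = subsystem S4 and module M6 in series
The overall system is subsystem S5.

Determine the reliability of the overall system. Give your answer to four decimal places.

0.7360

R(M1) = exp(−0.00097 × 250) = 0.784664
R(M2) = exp(−0.00028 × 250) = 0.932394
R(M3) = exp(−0.000085 × 250) = 0.978974
R(M4) = exp(−0.000081 × 250) = 0.979954
R(M5) = exp(−0.00067 × 250) = 0.845777
R(M6) = exp(−0.0012 × 250) = 0.740818
Series (M1 and M2): 0.784664 × 0.932394 = 0.731616
Parallel (M4 and M5): 1 − (1 − 0.979954)(1 − 0.845777) = 0.996908
Series (M3 and [0.996908]): 0.978974 × 0.996908 = 0.975947
Parallel ([0.731616] and [0.975947]): 1 − (1 − 0.731616)(1 − 0.975947) = 0.993545
Series ([0.993545] and M6): 0.993545 × 0.740818 = 0.7360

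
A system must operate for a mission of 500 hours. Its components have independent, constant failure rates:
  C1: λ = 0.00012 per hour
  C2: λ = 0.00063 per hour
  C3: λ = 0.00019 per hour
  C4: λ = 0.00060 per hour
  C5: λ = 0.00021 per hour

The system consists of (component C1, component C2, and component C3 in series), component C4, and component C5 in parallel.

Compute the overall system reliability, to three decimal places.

R(C1) = exp(−0.00012 × 500) = 0.94176
R(C2) = exp(−0.00063 × 500) = 0.72979
R(C3) = exp(−0.00019 × 500) = 0.90937
R(C4) = exp(−0.00060 × 500) = 0.74082
R(C5) = exp(−0.00021 × 500) = 0.90032
Series (C1, C2, and C3): 0.94176 × 0.72979 × 0.90937 = 0.62500
Parallel ([0.62500], C4, and C5): 1 − (1 − 0.62500)(1 − 0.74082)(1 − 0.90032) = 0.990

0.990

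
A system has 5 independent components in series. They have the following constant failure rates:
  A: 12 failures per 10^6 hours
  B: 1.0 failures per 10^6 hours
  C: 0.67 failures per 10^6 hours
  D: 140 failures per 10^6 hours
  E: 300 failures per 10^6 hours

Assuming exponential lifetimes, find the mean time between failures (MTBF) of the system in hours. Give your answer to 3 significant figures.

Series of exponential components: λ_sys = Σ λ_i
λ_sys = 0.000012 + 0.0000010 + 0.00000067 + 0.00014 + 0.00030 = 4.5367e-04 /h
MTBF = 1 / λ_sys = 2200 h

2200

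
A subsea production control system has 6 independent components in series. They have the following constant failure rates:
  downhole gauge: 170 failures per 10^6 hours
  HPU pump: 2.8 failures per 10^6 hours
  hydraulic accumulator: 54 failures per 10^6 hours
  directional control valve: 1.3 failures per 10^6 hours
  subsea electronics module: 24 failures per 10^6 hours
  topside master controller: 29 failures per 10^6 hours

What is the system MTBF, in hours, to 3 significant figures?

3560

Series of exponential components: λ_sys = Σ λ_i
λ_sys = 0.00017 + 0.0000028 + 0.000054 + 0.0000013 + 0.000024 + 0.000029 = 2.8110e-04 /h
MTBF = 1 / λ_sys = 3560 h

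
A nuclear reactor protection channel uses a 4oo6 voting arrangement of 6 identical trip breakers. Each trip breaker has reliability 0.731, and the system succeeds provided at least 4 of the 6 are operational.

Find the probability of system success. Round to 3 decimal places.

R = Σ_{i=4}^{6} C(6,i) p^i (1−p)^{6−i} with p = 0.731
C(6,4)·0.731^4·0.269^2 = 0.30993
C(6,5)·0.731^5·0.269^1 = 0.33689
C(6,6)·0.731^6·0.269^0 = 0.15258
Sum = 0.799

0.799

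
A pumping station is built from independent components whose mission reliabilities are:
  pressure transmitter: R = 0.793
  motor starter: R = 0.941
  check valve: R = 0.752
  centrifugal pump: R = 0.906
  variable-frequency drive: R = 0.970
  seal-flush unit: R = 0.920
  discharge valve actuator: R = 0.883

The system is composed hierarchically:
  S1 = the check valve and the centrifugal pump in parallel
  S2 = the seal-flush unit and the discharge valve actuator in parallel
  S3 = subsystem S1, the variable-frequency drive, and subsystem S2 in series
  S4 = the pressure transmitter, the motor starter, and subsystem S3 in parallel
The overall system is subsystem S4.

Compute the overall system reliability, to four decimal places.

Parallel (check valve and centrifugal pump): 1 − (1 − 0.752000)(1 − 0.906000) = 0.976688
Parallel (seal-flush unit and discharge valve actuator): 1 − (1 − 0.920000)(1 − 0.883000) = 0.990640
Series ([0.976688], variable-frequency drive, and [0.990640]): 0.976688 × 0.970000 × 0.990640 = 0.938520
Parallel (pressure transmitter, motor starter, and [0.938520]): 1 − (1 − 0.793000)(1 − 0.941000)(1 − 0.938520) = 0.9992

0.9992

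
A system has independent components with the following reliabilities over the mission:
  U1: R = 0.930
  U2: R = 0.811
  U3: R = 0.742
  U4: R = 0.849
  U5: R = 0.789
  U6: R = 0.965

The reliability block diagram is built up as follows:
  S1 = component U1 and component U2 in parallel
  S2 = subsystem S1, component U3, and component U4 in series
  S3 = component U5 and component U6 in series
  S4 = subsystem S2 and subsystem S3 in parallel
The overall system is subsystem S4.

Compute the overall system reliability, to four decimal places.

Parallel (U1 and U2): 1 − (1 − 0.930000)(1 − 0.811000) = 0.986770
Series ([0.986770], U3, and U4): 0.986770 × 0.742000 × 0.849000 = 0.621624
Series (U5 and U6): 0.789000 × 0.965000 = 0.761385
Parallel ([0.621624] and [0.761385]): 1 − (1 − 0.621624)(1 − 0.761385) = 0.9097

0.9097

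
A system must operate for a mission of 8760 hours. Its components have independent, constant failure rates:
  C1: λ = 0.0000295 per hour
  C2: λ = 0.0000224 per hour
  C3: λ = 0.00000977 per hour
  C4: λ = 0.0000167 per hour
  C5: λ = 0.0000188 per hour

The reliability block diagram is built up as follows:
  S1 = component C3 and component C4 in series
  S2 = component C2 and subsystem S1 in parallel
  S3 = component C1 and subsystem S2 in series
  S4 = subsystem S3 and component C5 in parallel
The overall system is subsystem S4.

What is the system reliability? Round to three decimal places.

0.961

R(C1) = exp(−0.0000295 × 8760) = 0.77227
R(C2) = exp(−0.0000224 × 8760) = 0.82183
R(C3) = exp(−0.00000977 × 8760) = 0.91797
R(C4) = exp(−0.0000167 × 8760) = 0.86391
R(C5) = exp(−0.0000188 × 8760) = 0.84816
Series (C3 and C4): 0.91797 × 0.86391 = 0.79304
Parallel (C2 and [0.79304]): 1 − (1 − 0.82183)(1 − 0.79304) = 0.96313
Series (C1 and [0.96313]): 0.77227 × 0.96313 = 0.74380
Parallel ([0.74380] and C5): 1 − (1 − 0.74380)(1 − 0.84816) = 0.961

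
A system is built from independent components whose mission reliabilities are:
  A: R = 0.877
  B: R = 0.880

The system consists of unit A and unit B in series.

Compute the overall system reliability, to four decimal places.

Series (A and B): 0.877000 × 0.880000 = 0.7718

0.7718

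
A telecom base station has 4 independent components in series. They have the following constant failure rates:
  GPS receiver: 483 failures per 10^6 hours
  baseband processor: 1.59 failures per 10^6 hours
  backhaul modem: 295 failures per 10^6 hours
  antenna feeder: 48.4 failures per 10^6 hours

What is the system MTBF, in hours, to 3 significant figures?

1210

Series of exponential components: λ_sys = Σ λ_i
λ_sys = 0.000483 + 0.00000159 + 0.000295 + 0.0000484 = 8.2799e-04 /h
MTBF = 1 / λ_sys = 1210 h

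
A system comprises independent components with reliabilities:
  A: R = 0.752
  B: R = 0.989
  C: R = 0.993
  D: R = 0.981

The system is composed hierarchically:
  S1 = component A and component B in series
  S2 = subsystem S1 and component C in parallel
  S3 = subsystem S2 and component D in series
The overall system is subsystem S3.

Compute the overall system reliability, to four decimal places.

Series (A and B): 0.752000 × 0.989000 = 0.743728
Parallel ([0.743728] and C): 1 − (1 − 0.743728)(1 − 0.993000) = 0.998206
Series ([0.998206] and D): 0.998206 × 0.981000 = 0.9792

0.9792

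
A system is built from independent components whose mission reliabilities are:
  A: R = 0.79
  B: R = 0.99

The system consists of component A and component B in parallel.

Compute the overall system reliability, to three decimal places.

0.998

Parallel (A and B): 1 − (1 − 0.79000)(1 − 0.99000) = 0.998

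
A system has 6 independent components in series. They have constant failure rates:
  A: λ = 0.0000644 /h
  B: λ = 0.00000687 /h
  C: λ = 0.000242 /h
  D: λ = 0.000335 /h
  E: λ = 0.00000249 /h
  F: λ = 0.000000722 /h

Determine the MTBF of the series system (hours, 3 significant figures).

Series of exponential components: λ_sys = Σ λ_i
λ_sys = 0.0000644 + 0.00000687 + 0.000242 + 0.000335 + 0.00000249 + 0.000000722 = 6.5148e-04 /h
MTBF = 1 / λ_sys = 1530 h

1530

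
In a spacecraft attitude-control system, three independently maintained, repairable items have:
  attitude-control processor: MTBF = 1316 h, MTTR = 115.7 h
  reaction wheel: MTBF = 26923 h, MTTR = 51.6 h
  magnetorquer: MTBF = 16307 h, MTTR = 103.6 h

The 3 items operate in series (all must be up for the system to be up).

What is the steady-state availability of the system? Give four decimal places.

A(attitude-control processor) = MTBF/(MTBF+MTTR) = 1316/(1316+115.7) = 0.919187
A(reaction wheel) = MTBF/(MTBF+MTTR) = 26923/(26923+51.6) = 0.998087
A(magnetorquer) = MTBF/(MTBF+MTTR) = 16307/(16307+103.6) = 0.993687
Series availability: 0.919187 × 0.998087 × 0.993687 = 0.9116

0.9116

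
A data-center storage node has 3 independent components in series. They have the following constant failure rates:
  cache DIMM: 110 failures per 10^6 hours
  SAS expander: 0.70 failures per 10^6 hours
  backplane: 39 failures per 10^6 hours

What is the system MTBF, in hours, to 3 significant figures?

Series of exponential components: λ_sys = Σ λ_i
λ_sys = 0.00011 + 0.00000070 + 0.000039 = 1.4970e-04 /h
MTBF = 1 / λ_sys = 6680 h

6680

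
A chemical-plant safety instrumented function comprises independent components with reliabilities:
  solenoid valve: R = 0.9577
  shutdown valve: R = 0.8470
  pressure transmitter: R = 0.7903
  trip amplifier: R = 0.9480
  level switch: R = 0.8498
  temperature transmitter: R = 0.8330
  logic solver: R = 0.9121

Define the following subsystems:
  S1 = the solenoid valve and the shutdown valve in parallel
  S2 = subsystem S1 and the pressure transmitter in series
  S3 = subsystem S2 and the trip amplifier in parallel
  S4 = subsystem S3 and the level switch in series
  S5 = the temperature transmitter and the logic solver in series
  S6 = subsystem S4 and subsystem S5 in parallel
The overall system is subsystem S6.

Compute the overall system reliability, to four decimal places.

Parallel (solenoid valve and shutdown valve): 1 − (1 − 0.957700)(1 − 0.847000) = 0.993528
Series ([0.993528] and pressure transmitter): 0.993528 × 0.790300 = 0.785185
Parallel ([0.785185] and trip amplifier): 1 − (1 − 0.785185)(1 − 0.948000) = 0.988830
Series ([0.988830] and level switch): 0.988830 × 0.849800 = 0.840308
Series (temperature transmitter and logic solver): 0.833000 × 0.912100 = 0.759779
Parallel ([0.840308] and [0.759779]): 1 − (1 − 0.840308)(1 − 0.759779) = 0.9616

0.9616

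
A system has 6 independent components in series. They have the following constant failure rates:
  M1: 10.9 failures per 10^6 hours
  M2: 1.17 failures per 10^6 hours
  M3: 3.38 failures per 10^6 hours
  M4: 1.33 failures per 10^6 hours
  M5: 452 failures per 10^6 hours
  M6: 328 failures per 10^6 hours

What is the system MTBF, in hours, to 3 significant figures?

Series of exponential components: λ_sys = Σ λ_i
λ_sys = 0.0000109 + 0.00000117 + 0.00000338 + 0.00000133 + 0.000452 + 0.000328 = 7.9678e-04 /h
MTBF = 1 / λ_sys = 1260 h

1260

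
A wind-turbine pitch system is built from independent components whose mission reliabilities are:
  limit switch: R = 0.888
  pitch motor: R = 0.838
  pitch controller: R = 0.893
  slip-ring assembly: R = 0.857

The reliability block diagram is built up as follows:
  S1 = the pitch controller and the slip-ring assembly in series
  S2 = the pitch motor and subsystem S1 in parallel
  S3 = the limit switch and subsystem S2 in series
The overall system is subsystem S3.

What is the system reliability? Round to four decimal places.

Series (pitch controller and slip-ring assembly): 0.893000 × 0.857000 = 0.765301
Parallel (pitch motor and [0.765301]): 1 − (1 − 0.838000)(1 − 0.765301) = 0.961979
Series (limit switch and [0.961979]): 0.888000 × 0.961979 = 0.8542

0.8542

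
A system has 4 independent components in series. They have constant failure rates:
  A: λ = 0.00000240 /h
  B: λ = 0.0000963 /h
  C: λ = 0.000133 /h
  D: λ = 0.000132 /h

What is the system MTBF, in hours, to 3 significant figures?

2750

Series of exponential components: λ_sys = Σ λ_i
λ_sys = 0.00000240 + 0.0000963 + 0.000133 + 0.000132 = 3.6370e-04 /h
MTBF = 1 / λ_sys = 2750 h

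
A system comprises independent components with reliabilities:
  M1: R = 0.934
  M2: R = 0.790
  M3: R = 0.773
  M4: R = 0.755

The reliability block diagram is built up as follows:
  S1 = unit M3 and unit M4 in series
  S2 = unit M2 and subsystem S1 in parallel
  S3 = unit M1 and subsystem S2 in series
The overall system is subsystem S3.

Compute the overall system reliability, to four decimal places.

Series (M3 and M4): 0.773000 × 0.755000 = 0.583615
Parallel (M2 and [0.583615]): 1 − (1 − 0.790000)(1 − 0.583615) = 0.912559
Series (M1 and [0.912559]): 0.934000 × 0.912559 = 0.8523

0.8523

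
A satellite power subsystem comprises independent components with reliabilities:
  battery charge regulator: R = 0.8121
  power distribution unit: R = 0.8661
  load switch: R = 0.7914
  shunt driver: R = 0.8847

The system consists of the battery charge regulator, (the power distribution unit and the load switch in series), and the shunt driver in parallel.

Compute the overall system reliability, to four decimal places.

0.9932

Series (power distribution unit and load switch): 0.866100 × 0.791400 = 0.685432
Parallel (battery charge regulator, [0.685432], and shunt driver): 1 − (1 − 0.812100)(1 − 0.685432)(1 − 0.884700) = 0.9932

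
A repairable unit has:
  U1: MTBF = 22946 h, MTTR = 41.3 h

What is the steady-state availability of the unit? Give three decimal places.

0.998

A(U1) = MTBF/(MTBF+MTTR) = 22946/(22946+41.3) = 0.998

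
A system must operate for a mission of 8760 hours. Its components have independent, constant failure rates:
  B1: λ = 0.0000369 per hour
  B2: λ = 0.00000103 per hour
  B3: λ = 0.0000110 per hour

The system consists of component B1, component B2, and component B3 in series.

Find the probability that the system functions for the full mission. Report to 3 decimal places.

0.651

R(B1) = exp(−0.0000369 × 8760) = 0.72380
R(B2) = exp(−0.00000103 × 8760) = 0.99102
R(B3) = exp(−0.0000110 × 8760) = 0.90814
Series (B1, B2, and B3): 0.72380 × 0.99102 × 0.90814 = 0.651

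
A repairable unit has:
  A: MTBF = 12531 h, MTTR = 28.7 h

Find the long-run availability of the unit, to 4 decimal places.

0.9977

A(A) = MTBF/(MTBF+MTTR) = 12531/(12531+28.7) = 0.9977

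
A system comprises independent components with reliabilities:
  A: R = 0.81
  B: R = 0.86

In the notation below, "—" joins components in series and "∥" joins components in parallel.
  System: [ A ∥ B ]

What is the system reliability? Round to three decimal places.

0.973

Parallel (A and B): 1 − (1 − 0.81000)(1 − 0.86000) = 0.973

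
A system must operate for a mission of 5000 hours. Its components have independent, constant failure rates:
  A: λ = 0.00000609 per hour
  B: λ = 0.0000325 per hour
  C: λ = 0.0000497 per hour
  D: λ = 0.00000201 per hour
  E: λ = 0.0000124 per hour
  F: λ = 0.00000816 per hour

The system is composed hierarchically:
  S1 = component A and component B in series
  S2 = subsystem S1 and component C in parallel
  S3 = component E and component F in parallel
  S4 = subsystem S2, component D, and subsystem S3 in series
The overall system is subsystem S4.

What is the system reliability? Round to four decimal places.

R(A) = exp(−0.00000609 × 5000) = 0.970009
R(B) = exp(−0.0000325 × 5000) = 0.850016
R(C) = exp(−0.0000497 × 5000) = 0.779970
R(D) = exp(−0.00000201 × 5000) = 0.990000
R(E) = exp(−0.0000124 × 5000) = 0.939883
R(F) = exp(−0.00000816 × 5000) = 0.960021
Series (A and B): 0.970009 × 0.850016 = 0.824523
Parallel ([0.824523] and C): 1 − (1 − 0.824523)(1 − 0.779970) = 0.961390
Parallel (E and F): 1 − (1 − 0.939883)(1 − 0.960021) = 0.997597
Series ([0.961390], D, and [0.997597]): 0.961390 × 0.990000 × 0.997597 = 0.9495

0.9495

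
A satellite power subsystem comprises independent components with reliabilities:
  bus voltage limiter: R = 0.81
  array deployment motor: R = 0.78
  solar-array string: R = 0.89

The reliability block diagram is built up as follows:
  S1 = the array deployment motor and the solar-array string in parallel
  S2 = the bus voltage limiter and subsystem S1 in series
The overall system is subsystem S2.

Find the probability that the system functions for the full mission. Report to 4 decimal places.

Parallel (array deployment motor and solar-array string): 1 − (1 − 0.780000)(1 − 0.890000) = 0.975800
Series (bus voltage limiter and [0.975800]): 0.810000 × 0.975800 = 0.7904

0.7904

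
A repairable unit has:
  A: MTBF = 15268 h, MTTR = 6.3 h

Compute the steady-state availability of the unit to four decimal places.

0.9996

A(A) = MTBF/(MTBF+MTTR) = 15268/(15268+6.3) = 0.9996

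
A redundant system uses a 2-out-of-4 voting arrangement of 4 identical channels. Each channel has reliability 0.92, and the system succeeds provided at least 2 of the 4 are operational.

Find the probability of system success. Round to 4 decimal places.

0.9981

R = Σ_{i=2}^{4} C(4,i) p^i (1−p)^{4−i} with p = 0.92
C(4,2)·0.92^2·0.08^2 = 0.032502
C(4,3)·0.92^3·0.08^1 = 0.249180
C(4,4)·0.92^4·0.08^0 = 0.716393
Sum = 0.9981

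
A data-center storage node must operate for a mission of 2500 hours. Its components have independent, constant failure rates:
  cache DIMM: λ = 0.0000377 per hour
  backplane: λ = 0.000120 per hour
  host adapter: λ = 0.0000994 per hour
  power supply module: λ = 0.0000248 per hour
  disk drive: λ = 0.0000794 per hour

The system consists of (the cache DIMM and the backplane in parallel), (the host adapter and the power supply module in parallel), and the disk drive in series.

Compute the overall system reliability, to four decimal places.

R(cache DIMM) = exp(−0.0000377 × 2500) = 0.910055
R(backplane) = exp(−0.000120 × 2500) = 0.740818
R(host adapter) = exp(−0.0000994 × 2500) = 0.779970
R(power supply module) = exp(−0.0000248 × 2500) = 0.939883
R(disk drive) = exp(−0.0000794 × 2500) = 0.819960
Parallel (cache DIMM and backplane): 1 − (1 − 0.910055)(1 − 0.740818) = 0.976688
Parallel (host adapter and power supply module): 1 − (1 − 0.779970)(1 − 0.939883) = 0.986772
Series ([0.976688], [0.986772], and disk drive): 0.976688 × 0.986772 × 0.819960 = 0.7903

0.7903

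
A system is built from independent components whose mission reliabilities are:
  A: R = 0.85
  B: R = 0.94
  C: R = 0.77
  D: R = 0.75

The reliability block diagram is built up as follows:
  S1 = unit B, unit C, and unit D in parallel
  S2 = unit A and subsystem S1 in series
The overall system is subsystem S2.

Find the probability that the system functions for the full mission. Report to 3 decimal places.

Parallel (B, C, and D): 1 − (1 − 0.94000)(1 − 0.77000)(1 − 0.75000) = 0.99655
Series (A and [0.99655]): 0.85000 × 0.99655 = 0.847

0.847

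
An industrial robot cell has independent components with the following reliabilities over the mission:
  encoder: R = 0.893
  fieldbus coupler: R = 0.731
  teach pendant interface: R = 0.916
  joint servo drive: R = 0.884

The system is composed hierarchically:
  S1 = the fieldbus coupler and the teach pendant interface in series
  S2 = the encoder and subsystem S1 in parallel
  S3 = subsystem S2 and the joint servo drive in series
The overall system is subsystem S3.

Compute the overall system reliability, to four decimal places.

0.8527

Series (fieldbus coupler and teach pendant interface): 0.731000 × 0.916000 = 0.669596
Parallel (encoder and [0.669596]): 1 − (1 − 0.893000)(1 − 0.669596) = 0.964647
Series ([0.964647] and joint servo drive): 0.964647 × 0.884000 = 0.8527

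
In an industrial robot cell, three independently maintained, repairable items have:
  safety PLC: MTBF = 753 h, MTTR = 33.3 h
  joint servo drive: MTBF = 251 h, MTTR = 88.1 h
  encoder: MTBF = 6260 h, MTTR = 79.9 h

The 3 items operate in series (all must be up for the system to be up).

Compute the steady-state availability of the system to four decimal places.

A(safety PLC) = MTBF/(MTBF+MTTR) = 753/(753+33.3) = 0.957650
A(joint servo drive) = MTBF/(MTBF+MTTR) = 251/(251+88.1) = 0.740195
A(encoder) = MTBF/(MTBF+MTTR) = 6260/(6260+79.9) = 0.987397
Series availability: 0.957650 × 0.740195 × 0.987397 = 0.6999

0.6999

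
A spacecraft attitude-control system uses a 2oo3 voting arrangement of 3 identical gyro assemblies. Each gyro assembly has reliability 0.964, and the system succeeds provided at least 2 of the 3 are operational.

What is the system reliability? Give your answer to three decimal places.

0.996

R = Σ_{i=2}^{3} C(3,i) p^i (1−p)^{3−i} with p = 0.964
C(3,2)·0.964^2·0.036^1 = 0.10036
C(3,3)·0.964^3·0.036^0 = 0.89584
Sum = 0.996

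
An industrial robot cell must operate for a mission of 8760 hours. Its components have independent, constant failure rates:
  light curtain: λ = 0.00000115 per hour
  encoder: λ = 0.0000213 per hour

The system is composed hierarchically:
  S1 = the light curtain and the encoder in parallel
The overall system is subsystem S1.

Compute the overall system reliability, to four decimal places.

R(light curtain) = exp(−0.00000115 × 8760) = 0.989977
R(encoder) = exp(−0.0000213 × 8760) = 0.829786
Parallel (light curtain and encoder): 1 − (1 − 0.989977)(1 − 0.829786) = 0.9983

0.9983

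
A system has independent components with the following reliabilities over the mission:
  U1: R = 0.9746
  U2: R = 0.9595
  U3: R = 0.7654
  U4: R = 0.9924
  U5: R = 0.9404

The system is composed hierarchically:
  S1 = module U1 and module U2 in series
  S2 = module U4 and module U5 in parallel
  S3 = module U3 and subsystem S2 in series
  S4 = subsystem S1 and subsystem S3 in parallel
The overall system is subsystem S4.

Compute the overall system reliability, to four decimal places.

0.9848

Series (U1 and U2): 0.974600 × 0.959500 = 0.935129
Parallel (U4 and U5): 1 − (1 − 0.992400)(1 − 0.940400) = 0.999547
Series (U3 and [0.999547]): 0.765400 × 0.999547 = 0.765053
Parallel ([0.935129] and [0.765053]): 1 − (1 − 0.935129)(1 − 0.765053) = 0.9848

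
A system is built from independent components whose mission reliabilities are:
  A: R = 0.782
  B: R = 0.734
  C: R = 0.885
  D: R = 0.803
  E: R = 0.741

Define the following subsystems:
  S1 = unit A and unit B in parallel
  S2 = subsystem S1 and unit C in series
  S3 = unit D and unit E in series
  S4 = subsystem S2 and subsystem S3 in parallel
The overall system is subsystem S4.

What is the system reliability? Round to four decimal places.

Parallel (A and B): 1 − (1 − 0.782000)(1 − 0.734000) = 0.942012
Series ([0.942012] and C): 0.942012 × 0.885000 = 0.833681
Series (D and E): 0.803000 × 0.741000 = 0.595023
Parallel ([0.833681] and [0.595023]): 1 − (1 − 0.833681)(1 − 0.595023) = 0.9326

0.9326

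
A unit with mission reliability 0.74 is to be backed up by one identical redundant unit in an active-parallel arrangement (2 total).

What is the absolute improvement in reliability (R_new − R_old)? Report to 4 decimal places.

0.1924

R_before = 0.74
R_after = 1 − (1 − 0.74)^2 = 0.9324
ΔR = 0.9324 − 0.74 = 0.1924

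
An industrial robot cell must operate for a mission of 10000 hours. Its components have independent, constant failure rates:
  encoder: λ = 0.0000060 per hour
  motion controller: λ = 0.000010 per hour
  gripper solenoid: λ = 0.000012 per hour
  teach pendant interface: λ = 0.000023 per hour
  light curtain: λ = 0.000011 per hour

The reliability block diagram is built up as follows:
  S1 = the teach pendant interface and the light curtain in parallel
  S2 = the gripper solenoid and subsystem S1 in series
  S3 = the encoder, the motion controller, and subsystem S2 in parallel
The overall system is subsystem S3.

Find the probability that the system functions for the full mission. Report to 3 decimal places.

R(encoder) = exp(−0.0000060 × 10000) = 0.94176
R(motion controller) = exp(−0.000010 × 10000) = 0.90484
R(gripper solenoid) = exp(−0.000012 × 10000) = 0.88692
R(teach pendant interface) = exp(−0.000023 × 10000) = 0.79453
R(light curtain) = exp(−0.000011 × 10000) = 0.89583
Parallel (teach pendant interface and light curtain): 1 − (1 − 0.79453)(1 − 0.89583) = 0.97860
Series (gripper solenoid and [0.97860]): 0.88692 × 0.97860 = 0.86794
Parallel (encoder, motion controller, and [0.86794]): 1 − (1 − 0.94176)(1 − 0.90484)(1 − 0.86794) = 0.999

0.999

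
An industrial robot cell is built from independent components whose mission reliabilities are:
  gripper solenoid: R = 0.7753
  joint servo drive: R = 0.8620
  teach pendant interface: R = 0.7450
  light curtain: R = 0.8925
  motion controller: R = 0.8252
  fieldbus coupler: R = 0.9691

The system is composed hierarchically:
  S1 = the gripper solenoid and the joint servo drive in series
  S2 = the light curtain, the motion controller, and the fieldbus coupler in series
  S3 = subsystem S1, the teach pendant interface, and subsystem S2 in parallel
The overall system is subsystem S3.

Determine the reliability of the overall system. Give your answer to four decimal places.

0.9758

Series (gripper solenoid and joint servo drive): 0.775300 × 0.862000 = 0.668309
Series (light curtain, motion controller, and fieldbus coupler): 0.892500 × 0.825200 × 0.969100 = 0.713733
Parallel ([0.668309], teach pendant interface, and [0.713733]): 1 − (1 − 0.668309)(1 − 0.745000)(1 − 0.713733) = 0.9758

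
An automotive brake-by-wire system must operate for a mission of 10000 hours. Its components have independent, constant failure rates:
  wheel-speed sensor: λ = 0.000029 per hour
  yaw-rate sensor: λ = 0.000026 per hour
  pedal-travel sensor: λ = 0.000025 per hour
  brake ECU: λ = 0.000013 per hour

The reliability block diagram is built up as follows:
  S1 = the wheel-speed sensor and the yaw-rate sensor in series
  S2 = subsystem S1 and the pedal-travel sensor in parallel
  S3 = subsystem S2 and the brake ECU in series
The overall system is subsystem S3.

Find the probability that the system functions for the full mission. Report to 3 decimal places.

R(wheel-speed sensor) = exp(−0.000029 × 10000) = 0.74826
R(yaw-rate sensor) = exp(−0.000026 × 10000) = 0.77105
R(pedal-travel sensor) = exp(−0.000025 × 10000) = 0.77880
R(brake ECU) = exp(−0.000013 × 10000) = 0.87810
Series (wheel-speed sensor and yaw-rate sensor): 0.74826 × 0.77105 = 0.57695
Parallel ([0.57695] and pedal-travel sensor): 1 − (1 − 0.57695)(1 − 0.77880) = 0.90642
Series ([0.90642] and brake ECU): 0.90642 × 0.87810 = 0.796

0.796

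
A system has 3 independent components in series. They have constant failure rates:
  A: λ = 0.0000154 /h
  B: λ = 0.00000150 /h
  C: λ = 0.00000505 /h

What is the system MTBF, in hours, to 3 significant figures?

45600

Series of exponential components: λ_sys = Σ λ_i
λ_sys = 0.0000154 + 0.00000150 + 0.00000505 = 2.1950e-05 /h
MTBF = 1 / λ_sys = 45600 h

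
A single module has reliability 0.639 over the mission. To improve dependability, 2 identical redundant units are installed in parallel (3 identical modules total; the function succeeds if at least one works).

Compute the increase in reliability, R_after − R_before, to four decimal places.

0.3140

R_before = 0.639
R_after = 1 − (1 − 0.639)^3 = 0.9530
ΔR = 0.9530 − 0.639 = 0.3140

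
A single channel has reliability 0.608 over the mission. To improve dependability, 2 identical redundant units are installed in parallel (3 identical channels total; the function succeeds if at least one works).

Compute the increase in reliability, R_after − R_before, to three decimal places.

R_before = 0.608
R_after = 1 − (1 − 0.608)^3 = 0.940
ΔR = 0.940 − 0.608 = 0.332

0.332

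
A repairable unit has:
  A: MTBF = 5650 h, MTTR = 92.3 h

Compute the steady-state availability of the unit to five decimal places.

0.98393

A(A) = MTBF/(MTBF+MTTR) = 5650/(5650+92.3) = 0.98393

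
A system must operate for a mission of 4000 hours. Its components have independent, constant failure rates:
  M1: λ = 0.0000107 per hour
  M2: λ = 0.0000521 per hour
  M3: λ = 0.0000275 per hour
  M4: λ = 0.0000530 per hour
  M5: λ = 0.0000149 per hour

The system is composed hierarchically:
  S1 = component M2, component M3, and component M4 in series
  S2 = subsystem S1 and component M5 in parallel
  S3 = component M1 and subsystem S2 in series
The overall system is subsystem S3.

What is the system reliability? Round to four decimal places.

0.9353

R(M1) = exp(−0.0000107 × 4000) = 0.958103
R(M2) = exp(−0.0000521 × 4000) = 0.811882
R(M3) = exp(−0.0000275 × 4000) = 0.895834
R(M4) = exp(−0.0000530 × 4000) = 0.808965
R(M5) = exp(−0.0000149 × 4000) = 0.942141
Series (M2, M3, and M4): 0.811882 × 0.895834 × 0.808965 = 0.588370
Parallel ([0.588370] and M5): 1 − (1 − 0.588370)(1 − 0.942141) = 0.976183
Series (M1 and [0.976183]): 0.958103 × 0.976183 = 0.9353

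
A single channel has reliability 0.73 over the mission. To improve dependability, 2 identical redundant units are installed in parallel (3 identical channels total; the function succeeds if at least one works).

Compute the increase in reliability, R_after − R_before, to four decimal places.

0.2503

R_before = 0.73
R_after = 1 − (1 − 0.73)^3 = 0.9803
ΔR = 0.9803 − 0.73 = 0.2503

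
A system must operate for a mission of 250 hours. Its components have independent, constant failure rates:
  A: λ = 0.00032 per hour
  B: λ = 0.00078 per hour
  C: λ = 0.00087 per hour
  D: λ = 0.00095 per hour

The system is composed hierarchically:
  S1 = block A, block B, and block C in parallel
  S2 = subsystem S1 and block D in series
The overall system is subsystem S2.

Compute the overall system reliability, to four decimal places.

0.7865

R(A) = exp(−0.00032 × 250) = 0.923116
R(B) = exp(−0.00078 × 250) = 0.822835
R(C) = exp(−0.00087 × 250) = 0.804528
R(D) = exp(−0.00095 × 250) = 0.788597
Parallel (A, B, and C): 1 − (1 − 0.923116)(1 − 0.822835)(1 − 0.804528) = 0.997337
Series ([0.997337] and D): 0.997337 × 0.788597 = 0.7865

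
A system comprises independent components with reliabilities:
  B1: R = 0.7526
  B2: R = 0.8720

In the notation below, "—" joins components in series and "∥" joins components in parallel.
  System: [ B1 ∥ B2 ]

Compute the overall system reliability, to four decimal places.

0.9683

Parallel (B1 and B2): 1 − (1 − 0.752600)(1 − 0.872000) = 0.9683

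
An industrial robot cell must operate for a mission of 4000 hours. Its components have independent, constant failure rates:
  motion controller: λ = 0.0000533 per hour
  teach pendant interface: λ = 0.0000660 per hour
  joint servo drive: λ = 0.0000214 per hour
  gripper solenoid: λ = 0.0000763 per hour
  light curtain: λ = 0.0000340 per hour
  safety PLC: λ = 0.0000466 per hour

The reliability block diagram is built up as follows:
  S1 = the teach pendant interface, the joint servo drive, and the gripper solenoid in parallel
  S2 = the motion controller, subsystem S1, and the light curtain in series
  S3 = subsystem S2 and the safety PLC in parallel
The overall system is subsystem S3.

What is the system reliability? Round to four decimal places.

0.9493

R(motion controller) = exp(−0.0000533 × 4000) = 0.807995
R(teach pendant interface) = exp(−0.0000660 × 4000) = 0.767974
R(joint servo drive) = exp(−0.0000214 × 4000) = 0.917961
R(gripper solenoid) = exp(−0.0000763 × 4000) = 0.736976
R(light curtain) = exp(−0.0000340 × 4000) = 0.872843
R(safety PLC) = exp(−0.0000466 × 4000) = 0.829942
Parallel (teach pendant interface, joint servo drive, and gripper solenoid): 1 − (1 − 0.767974)(1 − 0.917961)(1 − 0.736976) = 0.994993
Series (motion controller, [0.994993], and light curtain): 0.807995 × 0.994993 × 0.872843 = 0.701722
Parallel ([0.701722] and safety PLC): 1 − (1 − 0.701722)(1 − 0.829942) = 0.9493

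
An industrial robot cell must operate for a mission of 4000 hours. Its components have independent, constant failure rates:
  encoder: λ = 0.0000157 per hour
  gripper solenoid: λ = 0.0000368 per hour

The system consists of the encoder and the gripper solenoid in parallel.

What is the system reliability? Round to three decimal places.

0.992

R(encoder) = exp(−0.0000157 × 4000) = 0.93913
R(gripper solenoid) = exp(−0.0000368 × 4000) = 0.86312
Parallel (encoder and gripper solenoid): 1 − (1 − 0.93913)(1 − 0.86312) = 0.992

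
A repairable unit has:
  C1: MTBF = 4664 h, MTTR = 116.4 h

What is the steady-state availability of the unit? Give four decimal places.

0.9757

A(C1) = MTBF/(MTBF+MTTR) = 4664/(4664+116.4) = 0.9757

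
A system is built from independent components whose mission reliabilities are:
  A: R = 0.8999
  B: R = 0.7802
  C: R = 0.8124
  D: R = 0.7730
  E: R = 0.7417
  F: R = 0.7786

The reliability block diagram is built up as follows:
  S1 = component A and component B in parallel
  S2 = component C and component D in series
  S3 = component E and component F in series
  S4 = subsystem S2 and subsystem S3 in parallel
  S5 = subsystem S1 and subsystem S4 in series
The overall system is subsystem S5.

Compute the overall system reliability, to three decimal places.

Parallel (A and B): 1 − (1 − 0.89990)(1 − 0.78020) = 0.97800
Series (C and D): 0.81240 × 0.77300 = 0.62799
Series (E and F): 0.74170 × 0.77860 = 0.57749
Parallel ([0.62799] and [0.57749]): 1 − (1 − 0.62799)(1 − 0.57749) = 0.84282
Series ([0.97800] and [0.84282]): 0.97800 × 0.84282 = 0.824

0.824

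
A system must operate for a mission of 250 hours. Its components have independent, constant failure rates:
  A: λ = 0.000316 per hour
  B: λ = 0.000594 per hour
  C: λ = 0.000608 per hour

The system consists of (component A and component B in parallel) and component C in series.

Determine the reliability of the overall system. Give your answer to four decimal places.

0.8500

R(A) = exp(−0.000316 × 250) = 0.924040
R(B) = exp(−0.000594 × 250) = 0.862000
R(C) = exp(−0.000608 × 250) = 0.858988
Parallel (A and B): 1 − (1 − 0.924040)(1 − 0.862000) = 0.989518
Series ([0.989518] and C): 0.989518 × 0.858988 = 0.8500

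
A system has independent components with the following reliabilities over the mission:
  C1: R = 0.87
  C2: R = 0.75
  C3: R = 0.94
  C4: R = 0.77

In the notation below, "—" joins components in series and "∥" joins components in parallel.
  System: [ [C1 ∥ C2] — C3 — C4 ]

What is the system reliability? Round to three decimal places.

0.700

Parallel (C1 and C2): 1 − (1 − 0.87000)(1 − 0.75000) = 0.96750
Series ([0.96750], C3, and C4): 0.96750 × 0.94000 × 0.77000 = 0.700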